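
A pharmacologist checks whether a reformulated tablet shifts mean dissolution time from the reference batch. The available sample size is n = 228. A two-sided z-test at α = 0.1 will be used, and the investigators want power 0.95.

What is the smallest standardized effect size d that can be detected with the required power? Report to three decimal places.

Need Φ(δ − 1.645) = 0.95, so δ = 1.645 + 1.645 = 3.290.
(The second rejection-region term Φ(−δ − z_{α/2}) is negligible and dropped.)
δ = d·√n ⇒ d = δ/√n = 3.290/√228 = 0.2179.

d ≈ 0.218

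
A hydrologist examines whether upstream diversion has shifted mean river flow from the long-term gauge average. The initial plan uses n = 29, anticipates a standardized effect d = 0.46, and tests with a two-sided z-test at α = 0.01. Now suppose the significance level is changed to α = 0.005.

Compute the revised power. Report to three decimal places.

Power ≈ 0.371

δ = d·√n = 0.46 × √29 = 2.4772 (unchanged). New critical value: z_{0.0025} = 2.807.
Revised power = Φ(δ − 2.807) + Φ(−δ − 2.807) = Φ(-0.330) + Φ(-5.284) = 0.3708 + 0.0000 = 0.3708.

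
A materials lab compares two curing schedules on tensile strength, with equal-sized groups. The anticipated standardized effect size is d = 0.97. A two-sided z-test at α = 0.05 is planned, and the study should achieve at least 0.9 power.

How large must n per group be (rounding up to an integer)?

n = 23 per group

For power 0.9 need Φ(δ − z_{0.025}) = 0.9, so δ = z_{0.025} + z_{0.10} = 1.960 + 1.282 = 3.242.
(For δ > 0 the lower-tail rejection region contributes negligibly to power, so the one-term inversion is standard.)
δ = d·√(n/2) ⇒ n = 2(δ/d)² = 2 × (3.242 / 0.97)² = 22.33.
Rounding up, n = 23 per group.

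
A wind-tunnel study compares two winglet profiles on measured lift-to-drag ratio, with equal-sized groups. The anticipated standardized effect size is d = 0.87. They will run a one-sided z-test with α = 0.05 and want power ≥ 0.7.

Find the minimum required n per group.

Set Φ(δ − 1.645) = 0.7; then δ − 1.645 = Φ⁻¹(0.7) = 0.524, giving δ = 2.169.
δ = d·√(n/2) ⇒ n = 2(δ/d)² = 2 × (2.169 / 0.87)² = 12.43.
Rounding up, n = 13 per group.

n = 13 per group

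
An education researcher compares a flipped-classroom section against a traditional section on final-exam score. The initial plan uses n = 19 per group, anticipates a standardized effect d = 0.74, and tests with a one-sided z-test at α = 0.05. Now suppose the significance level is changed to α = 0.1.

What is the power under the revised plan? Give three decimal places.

Power ≈ 0.841

δ = d·√(n/2) = 0.74 × √(19/2) = 2.2808 (unchanged). New critical value: z_{0.1} = 1.282.
Revised power = Φ(δ − 1.282) = Φ(0.999) = 0.8412.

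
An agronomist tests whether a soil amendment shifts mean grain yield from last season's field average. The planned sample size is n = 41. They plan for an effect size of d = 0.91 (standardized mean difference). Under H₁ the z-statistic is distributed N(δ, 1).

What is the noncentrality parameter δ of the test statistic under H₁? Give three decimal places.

δ ≈ 5.827

δ = d·√n = 0.91 × √41 = 5.8268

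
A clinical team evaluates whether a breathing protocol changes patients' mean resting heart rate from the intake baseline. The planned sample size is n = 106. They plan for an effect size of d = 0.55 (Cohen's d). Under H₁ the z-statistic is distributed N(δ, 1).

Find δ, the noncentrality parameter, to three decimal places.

δ ≈ 5.663

δ = d·√n = 0.55 × √106 = 5.6626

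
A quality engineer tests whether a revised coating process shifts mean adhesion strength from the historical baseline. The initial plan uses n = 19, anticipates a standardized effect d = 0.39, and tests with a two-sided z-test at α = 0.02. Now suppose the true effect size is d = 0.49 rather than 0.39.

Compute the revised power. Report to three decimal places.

Power ≈ 0.424

With d = 0.49: δ = d·√n = 0.49 × √19 = 2.1359. Critical value z_{0.01} = 2.326.
Revised power = Φ(δ − 2.326) + Φ(−δ − 2.326) = Φ(-0.190) + Φ(-4.462) = 0.4245 + 0.0000 = 0.4245.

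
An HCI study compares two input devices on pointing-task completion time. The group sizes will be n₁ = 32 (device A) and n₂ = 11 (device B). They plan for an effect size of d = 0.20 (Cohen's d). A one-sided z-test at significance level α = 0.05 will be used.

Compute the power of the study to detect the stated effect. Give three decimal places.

Noncentrality parameter: λ = d / √(1/n₁ + 1/n₂) = 0.20 / √(1/32 + 1/11) = 0.5722
Critical value for a one-sided test at α = 0.05: z_α = 1.645.
Power = P(Z > 1.645 − λ) = Φ(-1.073) = 0.1417.

Power ≈ 0.142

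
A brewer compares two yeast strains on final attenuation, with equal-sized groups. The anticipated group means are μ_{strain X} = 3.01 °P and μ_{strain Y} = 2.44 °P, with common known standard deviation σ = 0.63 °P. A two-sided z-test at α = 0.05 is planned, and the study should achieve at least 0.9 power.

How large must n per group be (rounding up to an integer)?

n = 26 per group

Standardized effect: d = |μ_{strain X} − μ_{strain Y}| / σ = |3.01 − 2.44| / 0.63 = 0.9048
For power 0.9 need Φ(δ − z_{0.025}) = 0.9, so δ = z_{0.025} + z_{0.10} = 1.960 + 1.282 = 3.242.
(The Φ(−δ − z_{α/2}) term is vanishingly small for δ > 0 and is dropped in the standard sample-size formula.)
δ = d·√(n/2) ⇒ n = 2(δ/d)² = 2 × (3.242 / 0.9048)² = 25.67.
Round up to the next whole unit.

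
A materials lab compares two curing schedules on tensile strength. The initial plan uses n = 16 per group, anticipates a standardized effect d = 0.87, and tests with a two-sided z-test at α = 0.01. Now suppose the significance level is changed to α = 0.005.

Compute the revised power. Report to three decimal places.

Power ≈ 0.365

δ = d·√(n/2) = 0.87 × √(16/2) = 2.4607 (unchanged). New critical value: z_{0.0025} = 2.807.
Revised power = Φ(δ − 2.807) + Φ(−δ − 2.807) = Φ(-0.346) + Φ(-5.268) = 0.3646 + 0.0000 = 0.3646.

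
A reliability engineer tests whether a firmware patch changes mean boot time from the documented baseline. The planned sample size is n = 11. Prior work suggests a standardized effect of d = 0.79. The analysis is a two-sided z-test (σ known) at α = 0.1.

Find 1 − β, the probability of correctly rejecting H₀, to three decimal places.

Power ≈ 0.835

Noncentrality parameter: δ = d·√n = 0.79 × √11 = 2.6201
Two-sided α = 0.1 → critical value z_{0.05} = 1.645.
Power = Φ(δ − 1.645) + Φ(−δ − 1.645) = Φ(0.975) + Φ(-4.265) = 0.8353 + 0.0000 = 0.8353.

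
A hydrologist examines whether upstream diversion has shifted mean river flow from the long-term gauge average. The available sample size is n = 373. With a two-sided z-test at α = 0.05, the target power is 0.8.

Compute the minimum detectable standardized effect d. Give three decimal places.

d ≈ 0.145

Need Φ(δ − 1.960) = 0.8, so δ = 1.960 + 0.842 = 2.802.
(The second rejection-region term Φ(−δ − z_{α/2}) is negligible and dropped.)
δ = d·√n ⇒ d = δ/√n = 2.802/√373 = 0.1451.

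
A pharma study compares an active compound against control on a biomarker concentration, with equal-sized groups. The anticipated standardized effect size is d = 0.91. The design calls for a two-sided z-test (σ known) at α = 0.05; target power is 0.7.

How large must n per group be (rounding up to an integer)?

n = 15 per group

Set Φ(δ − 1.960) = 0.7; then δ − 1.960 = Φ⁻¹(0.7) = 0.524, giving δ = 2.484.
(The Φ(−δ − z_{α/2}) term is vanishingly small for δ > 0 and is dropped in the standard sample-size formula.)
δ = d·√(n/2) ⇒ n = 2(δ/d)² = 2 × (2.484 / 0.91)² = 14.91.
Round up to the next whole unit.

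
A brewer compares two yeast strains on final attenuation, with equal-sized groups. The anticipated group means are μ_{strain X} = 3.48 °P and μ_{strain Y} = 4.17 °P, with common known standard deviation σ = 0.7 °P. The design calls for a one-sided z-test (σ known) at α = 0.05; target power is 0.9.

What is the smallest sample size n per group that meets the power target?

Standardized effect: d = |μ_{strain X} − μ_{strain Y}| / σ = |3.48 − 4.17| / 0.7 = 0.9857
For power 0.9 need Φ(δ − z_{0.05}) = 0.9, so δ = z_{0.05} + z_{0.10} = 1.645 + 1.282 = 2.926.
δ = d·√(n/2) ⇒ n = 2(δ/d)² = 2 × (2.926 / 0.9857)² = 17.63.
Round up to the next whole unit.

n = 18 per group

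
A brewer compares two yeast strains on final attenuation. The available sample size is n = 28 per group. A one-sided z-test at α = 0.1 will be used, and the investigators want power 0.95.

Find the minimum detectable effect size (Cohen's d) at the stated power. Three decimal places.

Required noncentrality: δ = z_{0.1} + z_{0.05} = 1.282 + 1.645 = 2.926.
δ = d·√(n/2) ⇒ d = δ/√(n/2) = 2.926/√(28/2) = 0.7821.

d ≈ 0.782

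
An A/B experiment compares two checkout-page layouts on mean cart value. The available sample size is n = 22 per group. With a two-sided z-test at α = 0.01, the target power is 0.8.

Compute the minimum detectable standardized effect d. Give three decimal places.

Need Φ(δ − 2.576) = 0.8, so δ = 2.576 + 0.842 = 3.417.
(The second rejection-region term Φ(−δ − z_{α/2}) is negligible and dropped.)
δ = d·√(n/2) ⇒ d = δ/√(n/2) = 3.417/√(22/2) = 1.0304.

d ≈ 1.030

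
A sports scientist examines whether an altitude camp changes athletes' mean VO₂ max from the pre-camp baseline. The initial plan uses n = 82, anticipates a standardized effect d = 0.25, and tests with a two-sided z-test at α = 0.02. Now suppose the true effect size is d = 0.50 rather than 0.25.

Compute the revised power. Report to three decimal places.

Power ≈ 0.986

With d = 0.50: δ = d·√n = 0.50 × √82 = 4.5277. Critical value z_{0.01} = 2.326.
Revised power = Φ(δ − 2.326) + Φ(−δ − 2.326) = Φ(2.201) + Φ(-6.854) = 0.9861 + 0.0000 = 0.9861.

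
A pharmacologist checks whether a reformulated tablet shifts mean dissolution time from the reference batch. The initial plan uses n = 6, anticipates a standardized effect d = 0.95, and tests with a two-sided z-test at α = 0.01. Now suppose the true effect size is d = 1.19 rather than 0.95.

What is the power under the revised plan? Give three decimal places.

Power ≈ 0.633

With d = 1.19: δ = d·√n = 1.19 × √6 = 2.9149. Critical value z_{0.005} = 2.576.
Revised power = Φ(δ − 2.576) + Φ(−δ − 2.576) = Φ(0.339) + Φ(-5.491) = 0.6327 + 0.0000 = 0.6327.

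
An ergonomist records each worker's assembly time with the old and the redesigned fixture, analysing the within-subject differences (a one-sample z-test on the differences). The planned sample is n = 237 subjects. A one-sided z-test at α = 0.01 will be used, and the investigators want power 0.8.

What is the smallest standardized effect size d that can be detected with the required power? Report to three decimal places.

Required noncentrality: δ = z_{0.01} + z_{0.20} = 2.326 + 0.842 = 3.168.
δ = d·√n ⇒ d = δ/√n = 3.168/√237 = 0.2058.

d ≈ 0.206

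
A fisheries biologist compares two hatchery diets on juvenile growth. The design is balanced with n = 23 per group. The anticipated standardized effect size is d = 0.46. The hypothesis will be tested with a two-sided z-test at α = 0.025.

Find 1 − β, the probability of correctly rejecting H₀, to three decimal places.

Noncentrality parameter: δ = d·√(n/2) = 0.46 × √(23/2) = 1.5599
Critical value for a two-sided test at α = 0.025: z_{α/2} = 2.241.
Power = Φ(δ − 2.241) + Φ(−δ − 2.241) = Φ(-0.681) + Φ(-3.801) = 0.2478 + 0.0001 = 0.2479.

Power ≈ 0.248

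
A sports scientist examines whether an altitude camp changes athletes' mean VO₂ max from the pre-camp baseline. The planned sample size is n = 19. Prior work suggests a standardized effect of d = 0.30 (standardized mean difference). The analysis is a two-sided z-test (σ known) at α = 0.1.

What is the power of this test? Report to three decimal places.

Noncentrality parameter: δ = d·√n = 0.30 × √19 = 1.3077
Critical value for a two-sided test at α = 0.1: z_{α/2} = 1.645.
Power = Φ(δ − 1.645) + Φ(−δ − 1.645) = Φ(-0.337) + Φ(-2.953) = 0.3680 + 0.0016 = 0.3696.

Power ≈ 0.370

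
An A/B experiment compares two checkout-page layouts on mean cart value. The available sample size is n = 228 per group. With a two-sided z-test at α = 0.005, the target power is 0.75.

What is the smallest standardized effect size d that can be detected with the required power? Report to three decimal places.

d ≈ 0.326

Required noncentrality: δ = z_{0.0025} + z_{0.25} = 2.807 + 0.674 = 3.482.
(Lower-tail contribution to power is negligible for δ > 0.)
δ = d·√(n/2) ⇒ d = δ/√(n/2) = 3.482/√(228/2) = 0.3261.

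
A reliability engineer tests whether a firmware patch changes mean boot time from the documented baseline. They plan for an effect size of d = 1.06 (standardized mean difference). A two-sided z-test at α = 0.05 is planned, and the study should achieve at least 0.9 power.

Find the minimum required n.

n = 10

For power 0.9 need Φ(δ − z_{0.025}) = 0.9, so δ = z_{0.025} + z_{0.10} = 1.960 + 1.282 = 3.242.
(For δ > 0 the lower-tail rejection region contributes negligibly to power, so the one-term inversion is standard.)
δ = d·√n ⇒ n = (δ/d)² = (3.242 / 1.06)² = 9.35.
Rounding up, n = 10.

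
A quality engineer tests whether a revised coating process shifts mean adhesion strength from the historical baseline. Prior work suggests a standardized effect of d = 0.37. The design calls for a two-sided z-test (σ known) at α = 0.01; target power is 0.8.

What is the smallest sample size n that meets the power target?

Set Φ(δ − 2.576) = 0.8; then δ − 2.576 = Φ⁻¹(0.8) = 0.842, giving δ = 3.417.
(For δ > 0 the lower-tail rejection region contributes negligibly to power, so the one-term inversion is standard.)
δ = d·√n ⇒ n = (δ/d)² = (3.417 / 0.37)² = 85.31.
Round up to the next whole unit.

n = 86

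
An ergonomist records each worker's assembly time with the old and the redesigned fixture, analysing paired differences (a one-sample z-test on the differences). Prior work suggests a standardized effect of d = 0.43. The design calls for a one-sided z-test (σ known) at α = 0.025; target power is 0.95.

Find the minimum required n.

For power 0.95 need Φ(δ − z_{0.025}) = 0.95, so δ = z_{0.025} + z_{0.05} = 1.960 + 1.645 = 3.605.
δ = d·√n ⇒ n = (δ/d)² = (3.605 / 0.43)² = 70.28.
Rounding up, n = 71.

n = 71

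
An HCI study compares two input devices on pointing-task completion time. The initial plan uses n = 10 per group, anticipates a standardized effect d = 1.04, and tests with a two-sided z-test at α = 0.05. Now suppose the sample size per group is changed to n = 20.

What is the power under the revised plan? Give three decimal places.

With n = 20 per group: δ = d·√(n/2) = 1.04 × √(20/2) = 3.2888. Critical value z_{0.025} = 1.960.
Revised power = Φ(δ − 1.960) + Φ(−δ − 1.960) = Φ(1.329) + Φ(-5.249) = 0.9080 + 0.0000 = 0.9080.

Power ≈ 0.908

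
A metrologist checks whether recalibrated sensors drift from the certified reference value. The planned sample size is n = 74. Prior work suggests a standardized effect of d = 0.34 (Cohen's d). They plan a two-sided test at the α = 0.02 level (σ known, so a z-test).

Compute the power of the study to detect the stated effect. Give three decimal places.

Noncentrality parameter: δ = d·√n = 0.34 × √74 = 2.9248
Two-sided α = 0.02 → critical value z_{0.01} = 2.326.
Power = Φ(δ − 2.326) + Φ(−δ − 2.326) = Φ(0.598) + Φ(-5.251) = 0.7252 + 0.0000 = 0.7252.

Power ≈ 0.725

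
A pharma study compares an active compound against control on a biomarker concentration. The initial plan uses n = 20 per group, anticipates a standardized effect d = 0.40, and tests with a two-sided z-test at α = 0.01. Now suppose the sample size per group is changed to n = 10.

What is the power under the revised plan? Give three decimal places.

With n = 10 per group: δ = d·√(n/2) = 0.40 × √(10/2) = 0.8944. Critical value z_{0.005} = 2.576.
Revised power = Φ(δ − 2.576) + Φ(−δ − 2.576) = Φ(-1.681) + Φ(-3.470) = 0.0463 + 0.0003 = 0.0466.

Power ≈ 0.047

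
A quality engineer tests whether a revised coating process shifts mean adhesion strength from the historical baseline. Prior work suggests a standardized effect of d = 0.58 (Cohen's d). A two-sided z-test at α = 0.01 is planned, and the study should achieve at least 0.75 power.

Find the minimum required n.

n = 32

For power 0.75 need Φ(δ − z_{0.005}) = 0.75, so δ = z_{0.005} + z_{0.25} = 2.576 + 0.674 = 3.250.
(The Φ(−δ − z_{α/2}) term is vanishingly small for δ > 0 and is dropped in the standard sample-size formula.)
δ = d·√n ⇒ n = (δ/d)² = (3.250 / 0.58)² = 31.40.
Round up to the next whole unit.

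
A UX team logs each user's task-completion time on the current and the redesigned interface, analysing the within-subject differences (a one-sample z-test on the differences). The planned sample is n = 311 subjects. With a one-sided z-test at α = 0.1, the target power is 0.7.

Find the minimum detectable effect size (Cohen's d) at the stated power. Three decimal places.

d ≈ 0.102

Required noncentrality: δ = z_{0.1} + z_{0.30} = 1.282 + 0.524 = 1.806.
δ = d·√n ⇒ d = δ/√n = 1.806/√311 = 0.1024.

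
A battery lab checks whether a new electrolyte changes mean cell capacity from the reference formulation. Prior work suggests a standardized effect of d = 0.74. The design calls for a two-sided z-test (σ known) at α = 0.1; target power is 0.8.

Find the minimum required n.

n = 12

For power 0.8 need Φ(δ − z_{0.05}) = 0.8, so δ = z_{0.05} + z_{0.20} = 1.645 + 0.842 = 2.486.
(For δ > 0 the lower-tail rejection region contributes negligibly to power, so the one-term inversion is standard.)
δ = d·√n ⇒ n = (δ/d)² = (2.486 / 0.74)² = 11.29.
Round up to the next whole unit.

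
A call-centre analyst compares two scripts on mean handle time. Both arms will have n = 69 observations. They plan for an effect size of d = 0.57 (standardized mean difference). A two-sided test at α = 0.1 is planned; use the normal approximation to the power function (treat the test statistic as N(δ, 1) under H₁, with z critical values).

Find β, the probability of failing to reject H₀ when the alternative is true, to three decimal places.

Noncentrality parameter: δ = d·√(n/2) = 0.57 × √(69/2) = 3.3480
Critical value for a two-sided test at α = 0.1: z_{α/2} = 1.645.
Power = Φ(δ − 1.645) + Φ(−δ − 1.645) = Φ(1.703) + Φ(-4.993) = 0.9557 + 0.0000 = 0.9557.
Type II error: β = 1 − power = 1 − 0.9557 = 0.0443.

β ≈ 0.044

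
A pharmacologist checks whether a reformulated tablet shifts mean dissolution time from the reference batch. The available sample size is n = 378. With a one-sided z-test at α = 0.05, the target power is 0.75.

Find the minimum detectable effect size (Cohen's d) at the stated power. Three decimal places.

Need Φ(δ − 1.645) = 0.75, so δ = 1.645 + 0.674 = 2.319.
δ = d·√n ⇒ d = δ/√n = 2.319/√378 = 0.1193.

d ≈ 0.119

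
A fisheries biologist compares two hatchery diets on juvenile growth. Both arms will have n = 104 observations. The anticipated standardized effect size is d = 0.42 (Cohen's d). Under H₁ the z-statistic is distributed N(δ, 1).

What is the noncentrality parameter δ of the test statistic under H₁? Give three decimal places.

δ = d·√(n/2) = 0.42 × √(104/2) = 3.0287

δ ≈ 3.029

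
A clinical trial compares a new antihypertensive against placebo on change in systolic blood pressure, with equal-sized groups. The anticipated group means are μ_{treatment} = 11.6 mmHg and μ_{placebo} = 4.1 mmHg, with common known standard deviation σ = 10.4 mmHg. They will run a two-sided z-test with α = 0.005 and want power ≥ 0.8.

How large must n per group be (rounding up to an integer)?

Standardized effect: d = |μ_{treatment} − μ_{placebo}| / σ = |11.6 − 4.1| / 10.4 = 0.7212
Set Φ(δ − 2.807) = 0.8; then δ − 2.807 = Φ⁻¹(0.8) = 0.842, giving δ = 3.649.
(Ignoring the negligible lower-tail rejection probability gives the usual closed-form inversion.)
δ = d·√(n/2) ⇒ n = 2(δ/d)² = 2 × (3.649 / 0.7212)² = 51.20.
Round up to the next whole unit.

n = 52 per group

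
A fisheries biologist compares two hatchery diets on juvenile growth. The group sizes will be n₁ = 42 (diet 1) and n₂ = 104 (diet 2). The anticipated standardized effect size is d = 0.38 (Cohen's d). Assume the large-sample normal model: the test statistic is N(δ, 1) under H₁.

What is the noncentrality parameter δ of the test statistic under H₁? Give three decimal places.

δ ≈ 2.078

δ = d / √(1/n₁ + 1/n₂) = 0.38 / √(1/42 + 1/104) = 2.0785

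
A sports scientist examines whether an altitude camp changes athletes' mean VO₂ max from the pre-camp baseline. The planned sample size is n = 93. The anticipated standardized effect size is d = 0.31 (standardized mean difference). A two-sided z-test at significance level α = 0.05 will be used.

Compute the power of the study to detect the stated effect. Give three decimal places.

Power ≈ 0.848

Noncentrality parameter: δ = d·√n = 0.31 × √93 = 2.9895
Two-sided α = 0.05 → critical value z_{0.025} = 1.960.
Power = Φ(δ − 1.960) + Φ(−δ − 1.960) = Φ(1.030) + Φ(-4.949) = 0.8484 + 0.0000 = 0.8484.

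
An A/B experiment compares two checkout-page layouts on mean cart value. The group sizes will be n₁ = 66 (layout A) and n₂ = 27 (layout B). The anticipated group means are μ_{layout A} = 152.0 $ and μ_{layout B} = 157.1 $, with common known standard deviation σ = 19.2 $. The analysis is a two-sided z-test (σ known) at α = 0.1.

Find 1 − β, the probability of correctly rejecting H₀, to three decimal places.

Power ≈ 0.317

Standardized effect: d = |μ_{layout A} − μ_{layout B}| / σ = |152.0 − 157.1| / 19.2 = 0.2656
Noncentrality parameter: δ = d / √(1/n₁ + 1/n₂) = 0.2656 / √(1/66 + 1/27) = 1.1627
Critical value for a two-sided test at α = 0.1: z_{α/2} = 1.645.
Power = Φ(δ − 1.645) + Φ(−δ − 1.645) = Φ(-0.482) + Φ(-2.808) = 0.3149 + 0.0025 = 0.3174.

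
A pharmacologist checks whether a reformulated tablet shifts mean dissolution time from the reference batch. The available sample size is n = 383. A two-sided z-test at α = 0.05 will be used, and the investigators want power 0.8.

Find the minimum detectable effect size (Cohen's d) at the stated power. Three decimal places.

d ≈ 0.143

Required noncentrality: δ = z_{0.025} + z_{0.20} = 1.960 + 0.842 = 2.802.
(Lower-tail contribution to power is negligible for δ > 0.)
δ = d·√n ⇒ d = δ/√n = 2.802/√383 = 0.1432.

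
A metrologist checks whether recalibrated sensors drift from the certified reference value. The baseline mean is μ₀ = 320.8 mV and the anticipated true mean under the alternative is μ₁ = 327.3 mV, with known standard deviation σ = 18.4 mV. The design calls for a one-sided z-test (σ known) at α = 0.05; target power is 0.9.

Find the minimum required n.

Standardized effect: d = |μ₁ − μ₀| / σ = |327.3 − 320.8| / 18.4 = 0.3533
Set Φ(δ − 1.645) = 0.9; then δ − 1.645 = Φ⁻¹(0.9) = 1.282, giving δ = 2.926.
δ = d·√n ⇒ n = (δ/d)² = (2.926 / 0.3533)² = 68.62.
Rounding up, n = 69.

n = 69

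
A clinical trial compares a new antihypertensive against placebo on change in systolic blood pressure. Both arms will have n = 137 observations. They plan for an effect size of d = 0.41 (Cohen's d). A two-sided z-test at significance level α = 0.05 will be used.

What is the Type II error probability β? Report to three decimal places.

Noncentrality parameter: δ = d·√(n/2) = 0.41 × √(137/2) = 3.3934
Two-sided α = 0.05 → critical value z_{0.025} = 1.960.
Power = Φ(δ − 1.960) + Φ(−δ − 1.960) = Φ(1.433) + Φ(-5.353) = 0.9241 + 0.0000 = 0.9241.
Type II error: β = 1 − power = 1 − 0.9241 = 0.0759.

β ≈ 0.076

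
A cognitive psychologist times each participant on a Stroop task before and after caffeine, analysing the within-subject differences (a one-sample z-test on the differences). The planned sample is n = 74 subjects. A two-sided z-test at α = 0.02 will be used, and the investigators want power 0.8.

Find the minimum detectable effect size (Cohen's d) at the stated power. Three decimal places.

Required noncentrality: δ = z_{0.01} + z_{0.20} = 2.326 + 0.842 = 3.168.
(The second rejection-region term Φ(−δ − z_{α/2}) is negligible and dropped.)
δ = d·√n ⇒ d = δ/√n = 3.168/√74 = 0.3683.

d ≈ 0.368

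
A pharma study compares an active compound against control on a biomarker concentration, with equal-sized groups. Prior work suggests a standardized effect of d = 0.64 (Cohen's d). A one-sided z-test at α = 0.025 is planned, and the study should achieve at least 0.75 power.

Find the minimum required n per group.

n = 34 per group

Set Φ(δ − 1.960) = 0.75; then δ − 1.960 = Φ⁻¹(0.75) = 0.674, giving δ = 2.634.
δ = d·√(n/2) ⇒ n = 2(δ/d)² = 2 × (2.634 / 0.64)² = 33.89.
Rounding up, n = 34 per group.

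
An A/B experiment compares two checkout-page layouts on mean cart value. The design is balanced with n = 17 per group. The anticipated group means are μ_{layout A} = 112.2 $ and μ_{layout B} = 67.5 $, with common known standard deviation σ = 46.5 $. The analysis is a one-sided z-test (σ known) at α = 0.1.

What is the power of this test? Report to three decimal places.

Standardized effect: d = |μ_{layout A} − μ_{layout B}| / σ = |112.2 − 67.5| / 46.5 = 0.9613
Noncentrality parameter: δ = d·√(n/2) = 0.9613 × √(17/2) = 2.8026
One-sided α = 0.1 → critical value z_{0.1} = 1.282.
Power = Φ(δ − 1.282) = Φ(1.521) = 0.9359.

Power ≈ 0.936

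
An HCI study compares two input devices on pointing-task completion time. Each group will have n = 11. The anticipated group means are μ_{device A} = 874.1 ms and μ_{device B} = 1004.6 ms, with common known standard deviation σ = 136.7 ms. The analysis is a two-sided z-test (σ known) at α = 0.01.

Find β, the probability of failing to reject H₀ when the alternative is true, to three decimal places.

β ≈ 0.632

Standardized effect: d = |μ_{device A} − μ_{device B}| / σ = |874.1 − 1004.6| / 136.7 = 0.9546
Noncentrality parameter: δ = d·√(n/2) = 0.9546 × √(11/2) = 2.2388
Critical value for a two-sided test at α = 0.01: z_{α/2} = 2.576.
Power = Φ(δ − 2.576) + Φ(−δ − 2.576) = Φ(-0.337) + Φ(-4.815) = 0.3681 + 0.0000 = 0.3681.
Type II error: β = 1 − power = 1 − 0.3681 = 0.6319.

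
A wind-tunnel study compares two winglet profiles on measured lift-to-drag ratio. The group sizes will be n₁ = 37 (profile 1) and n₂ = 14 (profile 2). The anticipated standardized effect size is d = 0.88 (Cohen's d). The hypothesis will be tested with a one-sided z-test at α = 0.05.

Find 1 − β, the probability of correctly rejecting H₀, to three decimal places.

Noncentrality parameter: δ = d / √(1/n₁ + 1/n₂) = 0.88 / √(1/37 + 1/14) = 2.8045
One-sided α = 0.05 → critical value z_{0.05} = 1.645.
Power = Φ(δ − 1.645) = Φ(1.160) = 0.8769.

Power ≈ 0.877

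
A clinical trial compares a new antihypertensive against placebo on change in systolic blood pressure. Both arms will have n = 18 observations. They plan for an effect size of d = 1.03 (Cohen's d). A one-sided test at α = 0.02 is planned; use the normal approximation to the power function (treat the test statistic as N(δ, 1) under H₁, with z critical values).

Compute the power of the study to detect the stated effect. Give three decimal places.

Noncentrality parameter: δ = d·√(n/2) = 1.03 × √(18/2) = 3.0900
Critical value for a one-sided test at α = 0.02: z_α = 2.054.
Power = Φ(δ − 2.054) = Φ(1.036) = 0.8500.

Power ≈ 0.850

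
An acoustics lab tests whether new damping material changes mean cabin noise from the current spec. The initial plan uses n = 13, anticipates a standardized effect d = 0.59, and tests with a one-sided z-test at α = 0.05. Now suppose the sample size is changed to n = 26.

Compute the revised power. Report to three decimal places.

Power ≈ 0.914

With n = 26: δ = d·√n = 0.59 × √26 = 3.0084. Critical value z_{0.05} = 1.645.
Revised power = P(Z > 1.645 − δ) = Φ(1.364) = 0.9136.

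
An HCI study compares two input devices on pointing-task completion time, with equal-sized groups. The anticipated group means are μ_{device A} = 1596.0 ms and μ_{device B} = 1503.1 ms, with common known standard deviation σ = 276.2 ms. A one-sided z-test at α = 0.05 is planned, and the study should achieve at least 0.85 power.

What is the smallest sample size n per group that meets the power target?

Standardized effect: d = |μ_{device A} − μ_{device B}| / σ = |1596.0 − 1503.1| / 276.2 = 0.3364
Set Φ(δ − 1.645) = 0.85; then δ − 1.645 = Φ⁻¹(0.85) = 1.036, giving δ = 2.681.
δ = d·√(n/2) ⇒ n = 2(δ/d)² = 2 × (2.681 / 0.3364)² = 127.10.
Rounding up, n = 128 per group.

n = 128 per group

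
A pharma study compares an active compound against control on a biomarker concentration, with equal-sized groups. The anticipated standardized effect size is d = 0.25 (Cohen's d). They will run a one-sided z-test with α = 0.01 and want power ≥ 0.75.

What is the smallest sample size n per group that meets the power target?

n = 289 per group

For power 0.75 need Φ(δ − z_{0.01}) = 0.75, so δ = z_{0.01} + z_{0.25} = 2.326 + 0.674 = 3.001.
δ = d·√(n/2) ⇒ n = 2(δ/d)² = 2 × (3.001 / 0.25)² = 288.16.
Rounding up, n = 289 per group.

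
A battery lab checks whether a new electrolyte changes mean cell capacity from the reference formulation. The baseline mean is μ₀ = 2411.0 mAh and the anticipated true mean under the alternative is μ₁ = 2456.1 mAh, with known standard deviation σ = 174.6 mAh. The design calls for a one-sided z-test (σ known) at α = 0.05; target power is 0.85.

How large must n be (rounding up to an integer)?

n = 108

Standardized effect: d = |μ₁ − μ₀| / σ = |2456.1 − 2411.0| / 174.6 = 0.2583
For power 0.85 need Φ(δ − z_{0.05}) = 0.85, so δ = z_{0.05} + z_{0.15} = 1.645 + 1.036 = 2.681.
δ = d·√n ⇒ n = (δ/d)² = (2.681 / 0.2583)² = 107.75.
Rounding up, n = 108.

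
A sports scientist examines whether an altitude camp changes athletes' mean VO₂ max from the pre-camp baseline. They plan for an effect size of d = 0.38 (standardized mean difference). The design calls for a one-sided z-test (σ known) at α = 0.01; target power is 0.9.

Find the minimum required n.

n = 91

For power 0.9 need Φ(δ − z_{0.01}) = 0.9, so δ = z_{0.01} + z_{0.10} = 2.326 + 1.282 = 3.608.
δ = d·√n ⇒ n = (δ/d)² = (3.608 / 0.38)² = 90.15.
Rounding up, n = 91.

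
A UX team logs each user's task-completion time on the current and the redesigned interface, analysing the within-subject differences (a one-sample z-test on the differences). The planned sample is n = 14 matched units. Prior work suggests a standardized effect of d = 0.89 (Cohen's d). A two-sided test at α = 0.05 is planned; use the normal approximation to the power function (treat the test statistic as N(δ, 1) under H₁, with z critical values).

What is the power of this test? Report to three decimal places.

Power ≈ 0.915

Noncentrality parameter: δ = d·√n = 0.89 × √14 = 3.3301
Critical value for a two-sided test at α = 0.05: z_{α/2} = 1.960.
Power = Φ(δ − 1.960) + Φ(−δ − 1.960) = Φ(1.370) + Φ(-5.290) = 0.9147 + 0.0000 = 0.9147.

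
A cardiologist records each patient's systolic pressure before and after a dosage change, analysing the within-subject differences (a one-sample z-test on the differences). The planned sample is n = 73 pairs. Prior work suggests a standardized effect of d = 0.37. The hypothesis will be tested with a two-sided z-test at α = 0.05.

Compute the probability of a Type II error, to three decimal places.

β ≈ 0.115

Noncentrality parameter: λ = d·√n = 0.37 × √73 = 3.1613
Two-sided α = 0.05 → critical value z_{0.025} = 1.960.
Power = Φ(λ − 1.960) + Φ(−λ − 1.960) = Φ(1.201) + Φ(-5.121) = 0.8852 + 0.0000 = 0.8852.
Type II error: β = 1 − power = 1 − 0.8852 = 0.1148.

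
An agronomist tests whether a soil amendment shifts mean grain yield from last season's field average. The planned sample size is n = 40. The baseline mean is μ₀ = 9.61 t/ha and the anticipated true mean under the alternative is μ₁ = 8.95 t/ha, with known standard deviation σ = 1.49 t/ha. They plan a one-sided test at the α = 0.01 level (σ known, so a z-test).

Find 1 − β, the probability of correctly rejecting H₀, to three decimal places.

Standardized effect: d = |μ₁ − μ₀| / σ = |8.95 − 9.61| / 1.49 = 0.4430
Noncentrality parameter: δ = d·√n = 0.4430 × √40 = 2.8015
Critical value for a one-sided test at α = 0.01: z_α = 2.326.
Power = P(Z > 2.326 − δ) = Φ(0.475) = 0.6827.

Power ≈ 0.683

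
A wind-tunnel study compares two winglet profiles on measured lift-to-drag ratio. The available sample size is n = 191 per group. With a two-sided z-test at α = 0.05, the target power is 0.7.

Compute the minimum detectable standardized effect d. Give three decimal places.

Need Φ(δ − 1.960) = 0.7, so δ = 1.960 + 0.524 = 2.484.
(Lower-tail contribution to power is negligible for δ > 0.)
δ = d·√(n/2) ⇒ d = δ/√(n/2) = 2.484/√(191/2) = 0.2542.

d ≈ 0.254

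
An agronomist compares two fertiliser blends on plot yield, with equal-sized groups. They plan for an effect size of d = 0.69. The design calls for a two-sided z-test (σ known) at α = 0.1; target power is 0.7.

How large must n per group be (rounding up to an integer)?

For power 0.7 need Φ(δ − z_{0.05}) = 0.7, so δ = z_{0.05} + z_{0.30} = 1.645 + 0.524 = 2.169.
(For δ > 0 the lower-tail rejection region contributes negligibly to power, so the one-term inversion is standard.)
δ = d·√(n/2) ⇒ n = 2(δ/d)² = 2 × (2.169 / 0.69)² = 19.77.
Round up to the next whole unit.

n = 20 per group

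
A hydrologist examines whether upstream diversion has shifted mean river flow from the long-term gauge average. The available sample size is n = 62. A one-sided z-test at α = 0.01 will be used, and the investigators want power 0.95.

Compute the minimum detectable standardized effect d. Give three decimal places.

d ≈ 0.504

Required noncentrality: δ = z_{0.01} + z_{0.05} = 2.326 + 1.645 = 3.971.
δ = d·√n ⇒ d = δ/√n = 3.971/√62 = 0.5043.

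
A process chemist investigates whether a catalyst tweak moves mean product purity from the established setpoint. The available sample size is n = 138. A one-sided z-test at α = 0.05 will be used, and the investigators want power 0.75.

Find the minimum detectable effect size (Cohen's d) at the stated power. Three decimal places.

d ≈ 0.197

Need Φ(δ − 1.645) = 0.75, so δ = 1.645 + 0.674 = 2.319.
δ = d·√n ⇒ d = δ/√n = 2.319/√138 = 0.1974.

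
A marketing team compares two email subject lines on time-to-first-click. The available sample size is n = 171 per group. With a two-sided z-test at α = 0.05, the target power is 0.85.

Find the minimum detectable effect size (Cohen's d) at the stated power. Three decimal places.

Need Φ(δ − 1.960) = 0.85, so δ = 1.960 + 1.036 = 2.996.
(Lower-tail contribution to power is negligible for δ > 0.)
δ = d·√(n/2) ⇒ d = δ/√(n/2) = 2.996/√(171/2) = 0.3241.

d ≈ 0.324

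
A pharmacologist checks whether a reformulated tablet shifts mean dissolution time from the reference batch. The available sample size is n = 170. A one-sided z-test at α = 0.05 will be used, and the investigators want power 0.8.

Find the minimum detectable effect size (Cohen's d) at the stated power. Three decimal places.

Required noncentrality: δ = z_{0.05} + z_{0.20} = 1.645 + 0.842 = 2.486.
δ = d·√n ⇒ d = δ/√n = 2.486/√170 = 0.1907.

d ≈ 0.191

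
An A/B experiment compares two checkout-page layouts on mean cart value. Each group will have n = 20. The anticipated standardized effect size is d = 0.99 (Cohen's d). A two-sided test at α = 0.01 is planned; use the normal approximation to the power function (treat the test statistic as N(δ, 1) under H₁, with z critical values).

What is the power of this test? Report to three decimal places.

Noncentrality parameter: δ = d·√(n/2) = 0.99 × √(20/2) = 3.1307
Two-sided α = 0.01 → critical value z_{0.005} = 2.576.
Power = Φ(δ − 2.576) + Φ(−δ − 2.576) = Φ(0.555) + Φ(-5.706) = 0.7105 + 0.0000 = 0.7105.

Power ≈ 0.710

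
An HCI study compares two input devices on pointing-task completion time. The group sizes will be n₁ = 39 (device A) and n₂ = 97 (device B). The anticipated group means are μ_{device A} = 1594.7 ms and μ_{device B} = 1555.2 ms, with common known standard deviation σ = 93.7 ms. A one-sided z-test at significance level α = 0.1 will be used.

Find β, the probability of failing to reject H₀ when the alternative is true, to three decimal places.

Standardized effect: d = |μ_{device A} − μ_{device B}| / σ = |1594.7 − 1555.2| / 93.7 = 0.4216
Noncentrality parameter: λ = d / √(1/n₁ + 1/n₂) = 0.4216 / √(1/39 + 1/97) = 2.2233
One-sided α = 0.1 → critical value z_{0.1} = 1.282.
Power = Φ(λ − 1.282) = Φ(0.942) = 0.8268.
Type II error: β = 1 − power = 1 − 0.8268 = 0.1732.

β ≈ 0.173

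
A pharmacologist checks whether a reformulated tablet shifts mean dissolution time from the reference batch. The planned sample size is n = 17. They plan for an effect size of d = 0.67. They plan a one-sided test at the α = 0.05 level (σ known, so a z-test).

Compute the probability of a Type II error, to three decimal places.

Noncentrality parameter: δ = d·√n = 0.67 × √17 = 2.7625
One-sided α = 0.05 → critical value z_{0.05} = 1.645.
Power = Φ(δ − 1.645) = Φ(1.118) = 0.8681.
Type II error: β = 1 − power = 1 − 0.8681 = 0.1319.

β ≈ 0.132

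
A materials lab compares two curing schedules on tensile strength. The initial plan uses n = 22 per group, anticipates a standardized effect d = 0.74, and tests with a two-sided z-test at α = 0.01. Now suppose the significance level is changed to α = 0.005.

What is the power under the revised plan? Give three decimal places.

δ = d·√(n/2) = 0.74 × √(22/2) = 2.4543 (unchanged). New critical value: z_{0.0025} = 2.807.
Revised power = Φ(δ − 2.807) + Φ(−δ − 2.807) = Φ(-0.353) + Φ(-5.261) = 0.3621 + 0.0000 = 0.3621.

Power ≈ 0.362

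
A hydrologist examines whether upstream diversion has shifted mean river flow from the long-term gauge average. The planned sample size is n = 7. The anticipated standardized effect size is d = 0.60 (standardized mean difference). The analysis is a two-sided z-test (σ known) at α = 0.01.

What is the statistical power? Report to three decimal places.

Noncentrality parameter: δ = d·√n = 0.60 × √7 = 1.5875
Critical value for a two-sided test at α = 0.01: z_{α/2} = 2.576.
Power = Φ(δ − 2.576) + Φ(−δ − 2.576) = Φ(-0.988) + Φ(-4.163) = 0.1615 + 0.0000 = 0.1615.

Power ≈ 0.161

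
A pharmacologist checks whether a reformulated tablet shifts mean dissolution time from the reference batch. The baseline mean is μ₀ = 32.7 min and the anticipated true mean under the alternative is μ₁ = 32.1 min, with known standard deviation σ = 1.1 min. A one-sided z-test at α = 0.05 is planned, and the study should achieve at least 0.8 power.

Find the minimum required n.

Standardized effect: d = |μ₁ − μ₀| / σ = |32.1 − 32.7| / 1.1 = 0.5455
Set Φ(δ − 1.645) = 0.8; then δ − 1.645 = Φ⁻¹(0.8) = 0.842, giving δ = 2.486.
δ = d·√n ⇒ n = (δ/d)² = (2.486 / 0.5455)² = 20.78.
Round up to the next whole unit.

n = 21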